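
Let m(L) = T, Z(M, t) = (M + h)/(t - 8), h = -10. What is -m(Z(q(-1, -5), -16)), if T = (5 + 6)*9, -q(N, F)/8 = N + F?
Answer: -99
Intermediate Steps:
q(N, F) = -8*F - 8*N (q(N, F) = -8*(N + F) = -8*(F + N) = -8*F - 8*N)
Z(M, t) = (-10 + M)/(-8 + t) (Z(M, t) = (M - 10)/(t - 8) = (-10 + M)/(-8 + t))
T = 99 (T = 11*9 = 99)
m(L) = 99
-m(Z(q(-1, -5), -16)) = -1*99 = -99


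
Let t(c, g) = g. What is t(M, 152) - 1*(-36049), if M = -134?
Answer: 36201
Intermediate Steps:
t(M, 152) - 1*(-36049) = 152 - 1*(-36049) = 152 + 36049 = 36201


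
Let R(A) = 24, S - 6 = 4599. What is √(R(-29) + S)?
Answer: √4629 ≈ 68.037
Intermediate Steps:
S = 4605 (S = 6 + 4599 = 4605)
√(R(-29) + S) = √(24 + 4605) = √4629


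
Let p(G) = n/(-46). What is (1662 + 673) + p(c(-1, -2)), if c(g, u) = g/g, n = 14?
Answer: 53698/23 ≈ 2334.7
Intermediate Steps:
c(g, u) = 1
p(G) = -7/23 (p(G) = 14/(-46) = 14*(-1/46) = -7/23)
(1662 + 673) + p(c(-1, -2)) = (1662 + 673) - 7/23 = 2335 - 7/23 = 53698/23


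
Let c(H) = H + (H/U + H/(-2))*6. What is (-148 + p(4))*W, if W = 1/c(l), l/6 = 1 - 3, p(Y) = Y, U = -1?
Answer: -3/2 ≈ -1.5000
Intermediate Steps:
l = -12 (l = 6*(1 - 3) = 6*(-2) = -12)
c(H) = -8*H (c(H) = H + (H/(-1) + H/(-2))*6 = H + (H*(-1) + H*(-½))*6 = H + (-H - H/2)*6 = H - 3*H/2*6 = H - 9*H = -8*H)
W = 1/96 (W = 1/(-8*(-12)) = 1/96 ≈ 0.010417)
(-148 + p(4))*W = (-148 + 4)*(1/96) = -144*1/96 = -3/2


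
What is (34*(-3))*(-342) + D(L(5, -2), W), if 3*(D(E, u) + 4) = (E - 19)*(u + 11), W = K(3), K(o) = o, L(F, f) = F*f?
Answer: 104234/3 ≈ 34745.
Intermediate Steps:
W = 3
D(E, u) = -4 + (-19 + E)*(11 + u)/3 (D(E, u) = -4 + ((E - 19)*(u + 11))/3 = -4 + ((-19 + E)*(11 + u))/3 = -4 + (-19 + E)*(11 + u)/3)
(34*(-3))*(-342) + D(L(5, -2), W) = (34*(-3))*(-342) + (-221/3 - 19/3*3 + 11*(5*(-2))/3 + (⅓)*(5*(-2))*3) = -102*(-342) + (-221/3 - 19 + (11/3)*(-10) + (⅓)*(-10)*3) = 34884 + (-221/3 - 19 - 110/3 - 10) = 34884 - 418/3 = 104234/3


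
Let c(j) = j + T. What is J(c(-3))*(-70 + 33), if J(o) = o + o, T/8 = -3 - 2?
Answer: 3182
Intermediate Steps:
T = -40 (T = 8*(-3 - 2) = 8*(-5) = -40)
c(j) = -40 + j (c(j) = j - 40 = -40 + j)
J(o) = 2*o
J(c(-3))*(-70 + 33) = (2*(-40 - 3))*(-70 + 33) = (2*(-43))*(-37) = -86*(-37) = 3182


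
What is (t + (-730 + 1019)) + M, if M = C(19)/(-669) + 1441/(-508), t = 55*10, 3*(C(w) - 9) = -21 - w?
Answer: 852522001/1019556 ≈ 836.17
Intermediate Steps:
C(w) = 2 - w/3 (C(w) = 9 + (-21 - w)/3 = 9 + (-7 - w/3) = 2 - w/3)
t = 550
M = -2885483/1019556 (M = (2 - 1/3*19)/(-669) + 1441/(-508) = (2 - 19/3)*(-1/669) + 1441*(-1/508) = -13/3*(-1/669) - 1441/508 = 13/2007 - 1441/508 = -2885483/1019556 ≈ -2.8301)
(t + (-730 + 1019)) + M = (550 + (-730 + 1019)) - 2885483/1019556 = (550 + 289) - 2885483/1019556 = 839 - 2885483/1019556 = 852522001/1019556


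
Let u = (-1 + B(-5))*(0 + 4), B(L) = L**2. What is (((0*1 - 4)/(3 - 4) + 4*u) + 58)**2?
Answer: 198916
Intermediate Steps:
u = 96 (u = (-1 + (-5)**2)*(0 + 4) = (-1 + 25)*4 = 24*4 = 96)
(((0*1 - 4)/(3 - 4) + 4*u) + 58)**2 = (((0*1 - 4)/(3 - 4) + 4*96) + 58)**2 = (((0 - 4)/(-1) + 384) + 58)**2 = ((-4*(-1) + 384) + 58)**2 = ((4 + 384) + 58)**2 = (388 + 58)**2 = 446**2 = 198916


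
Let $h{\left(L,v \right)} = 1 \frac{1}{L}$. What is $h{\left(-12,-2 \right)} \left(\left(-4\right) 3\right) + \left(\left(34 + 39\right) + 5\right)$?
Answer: $79$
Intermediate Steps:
$h{\left(L,v \right)} = \frac{1}{L}$
$h{\left(-12,-2 \right)} \left(\left(-4\right) 3\right) + \left(\left(34 + 39\right) + 5\right) = \frac{\left(-4\right) 3}{-12} + \left(\left(34 + 39\right) + 5\right) = \left(- \frac{1}{12}\right) \left(-12\right) + \left(73 + 5\right) = 1 + 78 = 79$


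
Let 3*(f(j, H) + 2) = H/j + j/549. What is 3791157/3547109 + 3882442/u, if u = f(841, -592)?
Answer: -19075191190145588589/8470428896929 ≈ -2.2520e+6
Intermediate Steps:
f(j, H) = -2 + j/1647 + H/(3*j) (f(j, H) = -2 + (H/j + j/549)/3 = -2 + (j/549 + H/j)/3 = -2 + (j/1647 + H/(3*j)) = -2 + j/1647 + H/(3*j))
u = -2387981/1385127 (u = -2 + (1/1647)*841 + (⅓)*(-592)/841 = -2 + 841/1647 + (⅓)*(-592)*(1/841) = -2 + 841/1647 - 592/2523 = -2387981/1385127 ≈ -1.7240)
3791157/3547109 + 3882442/u = 3791157/3547109 + 3882442/(-2387981/1385127) = 3791157*(1/3547109) + 3882442*(-1385127/2387981) = 3791157/3547109 - 5377675240134/2387981 = -19075191190145588589/8470428896929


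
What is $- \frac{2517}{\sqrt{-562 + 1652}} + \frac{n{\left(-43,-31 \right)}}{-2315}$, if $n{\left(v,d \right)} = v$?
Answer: $\frac{43}{2315} - \frac{2517 \sqrt{1090}}{1090} \approx -76.219$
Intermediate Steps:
$- \frac{2517}{\sqrt{-562 + 1652}} + \frac{n{\left(-43,-31 \right)}}{-2315} = - \frac{2517}{\sqrt{-562 + 1652}} - \frac{43}{-2315} = - \frac{2517}{\sqrt{1090}} - - \frac{43}{2315} = - 2517 \frac{\sqrt{1090}}{1090} + \frac{43}{2315} = - \frac{2517 \sqrt{1090}}{1090} + \frac{43}{2315} = \frac{43}{2315} - \frac{2517 \sqrt{1090}}{1090}$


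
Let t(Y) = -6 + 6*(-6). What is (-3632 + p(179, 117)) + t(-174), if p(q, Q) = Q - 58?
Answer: -3615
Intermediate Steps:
p(q, Q) = -58 + Q
t(Y) = -42 (t(Y) = -6 - 36 = -42)
(-3632 + p(179, 117)) + t(-174) = (-3632 + (-58 + 117)) - 42 = (-3632 + 59) - 42 = -3573 - 42 = -3615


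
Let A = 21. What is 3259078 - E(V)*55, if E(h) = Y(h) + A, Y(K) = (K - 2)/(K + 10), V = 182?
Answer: 52125943/16 ≈ 3.2579e+6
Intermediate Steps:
Y(K) = (-2 + K)/(10 + K)
E(h) = 21 + (-2 + h)/(10 + h) (E(h) = (-2 + h)/(10 + h) + 21 = 21 + (-2 + h)/(10 + h))
3259078 - E(V)*55 = 3259078 - 2*(104 + 11*182)/(10 + 182)*55 = 3259078 - 2*(104 + 2002)/192*55 = 3259078 - 2*(1/192)*2106*55 = 3259078 - 351*55/16 = 3259078 - 1*19305/16 = 3259078 - 19305/16 = 52125943/16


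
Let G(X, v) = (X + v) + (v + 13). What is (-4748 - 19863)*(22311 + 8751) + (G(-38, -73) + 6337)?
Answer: -764460716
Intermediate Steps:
G(X, v) = 13 + X + 2*v (G(X, v) = (X + v) + (13 + v) = 13 + X + 2*v)
(-4748 - 19863)*(22311 + 8751) + (G(-38, -73) + 6337) = (-4748 - 19863)*(22311 + 8751) + ((13 - 38 + 2*(-73)) + 6337) = -24611*31062 + ((13 - 38 - 146) + 6337) = -764466882 + (-171 + 6337) = -764466882 + 6166 = -764460716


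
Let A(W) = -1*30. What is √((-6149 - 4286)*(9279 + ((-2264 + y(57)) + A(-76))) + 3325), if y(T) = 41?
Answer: I*√73312985 ≈ 8562.3*I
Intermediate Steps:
A(W) = -30
√((-6149 - 4286)*(9279 + ((-2264 + y(57)) + A(-76))) + 3325) = √((-6149 - 4286)*(9279 + ((-2264 + 41) - 30)) + 3325) = √(-10435*(9279 + (-2223 - 30)) + 3325) = √(-10435*(9279 - 2253) + 3325) = √(-10435*7026 + 3325) = √(-73316310 + 3325) = √(-73312985) = I*√73312985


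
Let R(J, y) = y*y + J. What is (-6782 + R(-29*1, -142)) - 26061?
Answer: -12708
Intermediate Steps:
R(J, y) = J + y² (R(J, y) = y² + J = J + y²)
(-6782 + R(-29*1, -142)) - 26061 = (-6782 + (-29*1 + (-142)²)) - 26061 = (-6782 + (-29 + 20164)) - 26061 = (-6782 + 20135) - 26061 = 13353 - 26061 = -12708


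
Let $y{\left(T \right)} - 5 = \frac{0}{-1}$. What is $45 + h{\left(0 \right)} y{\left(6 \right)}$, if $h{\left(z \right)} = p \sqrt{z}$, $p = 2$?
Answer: $45$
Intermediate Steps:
$h{\left(z \right)} = 2 \sqrt{z}$
$y{\left(T \right)} = 5$ ($y{\left(T \right)} = 5 + \frac{0}{-1} = 5 + 0 \left(-1\right) = 5 + 0 = 5$)
$45 + h{\left(0 \right)} y{\left(6 \right)} = 45 + 2 \sqrt{0} \cdot 5 = 45 + 2 \cdot 0 \cdot 5 = 45 + 0 \cdot 5 = 45 + 0 = 45$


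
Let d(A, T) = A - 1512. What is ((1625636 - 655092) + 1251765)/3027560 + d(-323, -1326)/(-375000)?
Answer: 2097303619/2838337500 ≈ 0.73892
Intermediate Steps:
d(A, T) = -1512 + A
((1625636 - 655092) + 1251765)/3027560 + d(-323, -1326)/(-375000) = ((1625636 - 655092) + 1251765)/3027560 + (-1512 - 323)/(-375000) = (970544 + 1251765)*(1/3027560) - 1835*(-1/375000) = 2222309*(1/3027560) + 367/75000 = 2222309/3027560 + 367/75000 = 2097303619/2838337500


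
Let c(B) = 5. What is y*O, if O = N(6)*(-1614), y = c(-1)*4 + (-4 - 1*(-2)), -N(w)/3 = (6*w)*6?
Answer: 18825696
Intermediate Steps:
N(w) = -108*w (N(w) = -3*6*w*6 = -108*w)
y = 18 (y = 5*4 + (-4 - 1*(-2)) = 20 + (-4 + 2) = 20 - 2 = 18)
O = 1045872 (O = -108*6*(-1614) = -648*(-1614) = 1045872)
y*O = 18*1045872 = 18825696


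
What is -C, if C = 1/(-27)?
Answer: 1/27 ≈ 0.037037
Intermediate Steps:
C = -1/27 ≈ -0.037037
-C = -1*(-1/27) = 1/27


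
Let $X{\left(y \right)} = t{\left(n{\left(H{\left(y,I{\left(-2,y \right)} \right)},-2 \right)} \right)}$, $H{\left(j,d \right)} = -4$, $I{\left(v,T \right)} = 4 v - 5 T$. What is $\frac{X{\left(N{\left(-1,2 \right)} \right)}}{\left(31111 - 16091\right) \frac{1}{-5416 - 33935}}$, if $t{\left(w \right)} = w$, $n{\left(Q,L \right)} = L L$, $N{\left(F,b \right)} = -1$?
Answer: $- \frac{39351}{3755} \approx -10.48$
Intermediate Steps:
$I{\left(v,T \right)} = - 5 T + 4 v$
$n{\left(Q,L \right)} = L^{2}$
$X{\left(y \right)} = 4$ ($X{\left(y \right)} = \left(-2\right)^{2} = 4$)
$\frac{X{\left(N{\left(-1,2 \right)} \right)}}{\left(31111 - 16091\right) \frac{1}{-5416 - 33935}} = \frac{4}{\left(31111 - 16091\right) \frac{1}{-5416 - 33935}} = \frac{4}{15020 \frac{1}{-39351}} = \frac{4}{15020 \left(- \frac{1}{39351}\right)} = \frac{4}{- \frac{15020}{39351}} = 4 \left(- \frac{39351}{15020}\right) = - \frac{39351}{3755}$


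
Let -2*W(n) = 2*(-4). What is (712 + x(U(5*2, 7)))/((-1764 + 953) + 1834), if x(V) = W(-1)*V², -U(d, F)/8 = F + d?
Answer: 74696/1023 ≈ 73.017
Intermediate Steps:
W(n) = 4 (W(n) = -(-4) = -½*(-8) = 4)
U(d, F) = -8*F - 8*d (U(d, F) = -8*(F + d) = -8*F - 8*d)
x(V) = 4*V²
(712 + x(U(5*2, 7)))/((-1764 + 953) + 1834) = (712 + 4*(-8*7 - 40*2)²)/((-1764 + 953) + 1834) = (712 + 4*(-56 - 8*10)²)/(-811 + 1834) = (712 + 4*(-56 - 80)²)/1023 = (712 + 4*(-136)²)*(1/1023) = (712 + 4*18496)*(1/1023) = (712 + 73984)*(1/1023) = 74696*(1/1023) = 74696/1023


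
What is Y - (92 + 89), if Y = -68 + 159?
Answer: -90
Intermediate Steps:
Y = 91
Y - (92 + 89) = 91 - (92 + 89) = 91 - 1*181 = 91 - 181 = -90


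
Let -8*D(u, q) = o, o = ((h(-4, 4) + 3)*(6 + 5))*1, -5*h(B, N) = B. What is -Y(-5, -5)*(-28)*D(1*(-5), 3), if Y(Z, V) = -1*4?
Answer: 2926/5 ≈ 585.20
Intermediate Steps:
h(B, N) = -B/5
o = 209/5 (o = ((-⅕*(-4) + 3)*(6 + 5))*1 = ((⅘ + 3)*11)*1 = ((19/5)*11)*1 = (209/5)*1 = 209/5 ≈ 41.800)
D(u, q) = -209/40 (D(u, q) = -⅛*209/5 = -209/40)
Y(Z, V) = -4
-Y(-5, -5)*(-28)*D(1*(-5), 3) = -(-4*(-28))*(-209)/40 = -112*(-209)/40 = -1*(-2926/5) = 2926/5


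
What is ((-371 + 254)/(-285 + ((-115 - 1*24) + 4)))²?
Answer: 1521/19600 ≈ 0.077602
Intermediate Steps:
((-371 + 254)/(-285 + ((-115 - 1*24) + 4)))² = (-117/(-285 + ((-115 - 24) + 4)))² = (-117/(-285 + (-139 + 4)))² = (-117/(-285 - 135))² = (-117/(-420))² = (-117*(-1/420))² = (39/140)² = 1521/19600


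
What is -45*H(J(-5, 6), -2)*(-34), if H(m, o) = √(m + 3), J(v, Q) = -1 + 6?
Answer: 3060*√2 ≈ 4327.5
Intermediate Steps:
J(v, Q) = 5
H(m, o) = √(3 + m)
-45*H(J(-5, 6), -2)*(-34) = -45*√(3 + 5)*(-34) = -90*√2*(-34) = 3060*√2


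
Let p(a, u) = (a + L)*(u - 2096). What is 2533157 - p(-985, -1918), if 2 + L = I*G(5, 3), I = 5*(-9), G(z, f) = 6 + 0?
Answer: -2512441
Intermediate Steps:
G(z, f) = 6
I = -45
L = -272 (L = -2 - 45*6 = -2 - 270 = -272)
p(a, u) = (-2096 + u)*(-272 + a) (p(a, u) = (a - 272)*(u - 2096) = (-272 + a)*(-2096 + u) = (-2096 + u)*(-272 + a))
2533157 - p(-985, -1918) = 2533157 - (570112 - 2096*(-985) - 272*(-1918) - 985*(-1918)) = 2533157 - (570112 + 2064560 + 521696 + 1889230) = 2533157 - 1*5045598 = 2533157 - 5045598 = -2512441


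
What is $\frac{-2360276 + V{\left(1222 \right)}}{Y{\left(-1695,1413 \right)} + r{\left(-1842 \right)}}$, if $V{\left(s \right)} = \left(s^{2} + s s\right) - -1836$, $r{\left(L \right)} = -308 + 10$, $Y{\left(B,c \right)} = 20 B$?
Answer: $- \frac{314064}{17099} \approx -18.367$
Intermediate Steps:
$r{\left(L \right)} = -298$
$V{\left(s \right)} = 1836 + 2 s^{2}$ ($V{\left(s \right)} = \left(s^{2} + s^{2}\right) + 1836 = 2 s^{2} + 1836 = 1836 + 2 s^{2}$)
$\frac{-2360276 + V{\left(1222 \right)}}{Y{\left(-1695,1413 \right)} + r{\left(-1842 \right)}} = \frac{-2360276 + \left(1836 + 2 \cdot 1222^{2}\right)}{20 \left(-1695\right) - 298} = \frac{-2360276 + \left(1836 + 2 \cdot 1493284\right)}{-33900 - 298} = \frac{-2360276 + \left(1836 + 2986568\right)}{-34198} = \left(-2360276 + 2988404\right) \left(- \frac{1}{34198}\right) = 628128 \left(- \frac{1}{34198}\right) = - \frac{314064}{17099}$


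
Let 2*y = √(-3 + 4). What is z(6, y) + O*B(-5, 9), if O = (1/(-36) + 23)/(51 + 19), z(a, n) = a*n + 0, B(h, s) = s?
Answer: 1667/280 ≈ 5.9536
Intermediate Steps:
y = ½ (y = √(-3 + 4)/2 = √1/2 = (½)*1 = ½ ≈ 0.50000)
z(a, n) = a*n
O = 827/2520 (O = (-1/36 + 23)/70 = (827/36)*(1/70) = 827/2520 ≈ 0.32817)
z(6, y) + O*B(-5, 9) = 6*(½) + (827/2520)*9 = 3 + 827/280 = 1667/280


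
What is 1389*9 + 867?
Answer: 13368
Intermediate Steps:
1389*9 + 867 = 12501 + 867 = 13368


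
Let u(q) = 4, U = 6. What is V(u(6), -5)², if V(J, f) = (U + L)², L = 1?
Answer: 2401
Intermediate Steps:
V(J, f) = 49 (V(J, f) = (6 + 1)² = 7² = 49)
V(u(6), -5)² = 49² = 2401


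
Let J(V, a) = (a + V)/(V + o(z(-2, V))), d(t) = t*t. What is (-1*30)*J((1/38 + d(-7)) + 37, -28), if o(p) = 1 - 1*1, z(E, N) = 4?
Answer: -9450/467 ≈ -20.236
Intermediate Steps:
o(p) = 0 (o(p) = 1 - 1 = 0)
d(t) = t²
J(V, a) = (V + a)/V (J(V, a) = (a + V)/(V + 0) = (V + a)/V)
(-1*30)*J((1/38 + d(-7)) + 37, -28) = (-1*30)*((((1/38 + (-7)²) + 37) - 28)/((1/38 + (-7)²) + 37)) = -30*(((1/38 + 49) + 37) - 28)/((1/38 + 49) + 37) = -30*((1863/38 + 37) - 28)/(1863/38 + 37) = -30*(3269/38 - 28)/3269/38 = -1140*2205/(3269*38) = -30*315/467 = -9450/467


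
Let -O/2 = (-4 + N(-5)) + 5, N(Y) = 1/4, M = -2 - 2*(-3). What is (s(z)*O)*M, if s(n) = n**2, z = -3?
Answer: -90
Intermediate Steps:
M = 4 (M = -2 + 6 = 4)
N(Y) = 1/4
O = -5/2 (O = -2*((-4 + 1/4) + 5) = -2*(-15/4 + 5) = -2*5/4 = -5/2 ≈ -2.5000)
(s(z)*O)*M = ((-3)**2*(-5/2))*4 = (9*(-5/2))*4 = -45/2*4 = -90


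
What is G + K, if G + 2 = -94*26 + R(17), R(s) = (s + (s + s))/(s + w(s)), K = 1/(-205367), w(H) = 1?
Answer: -3010474859/1232202 ≈ -2443.2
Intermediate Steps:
K = -1/205367 ≈ -4.8693e-6
R(s) = 3*s/(1 + s) (R(s) = (s + (s + s))/(s + 1) = (s + 2*s)/(1 + s) = (3*s)/(1 + s) = 3*s/(1 + s))
G = -14659/6 (G = -2 + (-94*26 + 3*17/(1 + 17)) = -2 + (-2444 + 3*17/18) = -2 + (-2444 + 3*17*(1/18)) = -2 + (-2444 + 17/6) = -2 - 14647/6 = -14659/6 ≈ -2443.2)
G + K = -14659/6 - 1/205367 = -3010474859/1232202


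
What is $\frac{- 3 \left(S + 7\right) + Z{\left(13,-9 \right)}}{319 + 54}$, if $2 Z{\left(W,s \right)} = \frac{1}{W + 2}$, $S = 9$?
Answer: $- \frac{1439}{11190} \approx -0.1286$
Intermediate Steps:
$Z{\left(W,s \right)} = \frac{1}{2 \left(2 + W\right)}$ ($Z{\left(W,s \right)} = \frac{1}{2 \left(W + 2\right)} = \frac{1}{2 \left(2 + W\right)}$)
$\frac{- 3 \left(S + 7\right) + Z{\left(13,-9 \right)}}{319 + 54} = \frac{- 3 \left(9 + 7\right) + \frac{1}{2 \left(2 + 13\right)}}{319 + 54} = \frac{\left(-3\right) 16 + \frac{1}{2 \cdot 15}}{373} = \left(-48 + \frac{1}{2} \cdot \frac{1}{15}\right) \frac{1}{373} = \left(-48 + \frac{1}{30}\right) \frac{1}{373} = \left(- \frac{1439}{30}\right) \frac{1}{373} = - \frac{1439}{11190}$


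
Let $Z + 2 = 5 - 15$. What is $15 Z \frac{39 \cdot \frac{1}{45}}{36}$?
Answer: $- \frac{13}{3} \approx -4.3333$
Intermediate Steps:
$Z = -12$ ($Z = -2 + \left(5 - 15\right) = -2 - 10 = -12$)
$15 Z \frac{39 \cdot \frac{1}{45}}{36} = 15 \left(-12\right) \frac{39 \cdot \frac{1}{45}}{36} = - 180 \cdot 39 \cdot \frac{1}{45} \cdot \frac{1}{36} = - 180 \cdot \frac{13}{15} \cdot \frac{1}{36} = \left(-180\right) \frac{13}{540} = - \frac{13}{3}$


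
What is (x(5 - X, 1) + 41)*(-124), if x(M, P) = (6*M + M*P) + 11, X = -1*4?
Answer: -14260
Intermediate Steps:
X = -4
x(M, P) = 11 + 6*M + M*P
(x(5 - X, 1) + 41)*(-124) = ((11 + 6*(5 - 1*(-4)) + (5 - 1*(-4))*1) + 41)*(-124) = ((11 + 6*(5 + 4) + (5 + 4)*1) + 41)*(-124) = ((11 + 6*9 + 9*1) + 41)*(-124) = ((11 + 54 + 9) + 41)*(-124) = (74 + 41)*(-124) = 115*(-124) = -14260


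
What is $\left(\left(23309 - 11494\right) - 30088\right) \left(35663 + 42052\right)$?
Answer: $-1420086195$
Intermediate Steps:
$\left(\left(23309 - 11494\right) - 30088\right) \left(35663 + 42052\right) = \left(\left(23309 - 11494\right) - 30088\right) 77715 = \left(11815 - 30088\right) 77715 = \left(-18273\right) 77715 = -1420086195$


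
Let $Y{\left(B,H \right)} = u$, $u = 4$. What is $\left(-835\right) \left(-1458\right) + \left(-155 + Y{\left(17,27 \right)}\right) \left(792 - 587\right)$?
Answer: $1186475$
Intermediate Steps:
$Y{\left(B,H \right)} = 4$
$\left(-835\right) \left(-1458\right) + \left(-155 + Y{\left(17,27 \right)}\right) \left(792 - 587\right) = \left(-835\right) \left(-1458\right) + \left(-155 + 4\right) \left(792 - 587\right) = 1217430 - 30955 = 1186475$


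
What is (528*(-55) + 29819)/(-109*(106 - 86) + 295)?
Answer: -779/1885 ≈ -0.41326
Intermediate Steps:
(528*(-55) + 29819)/(-109*(106 - 86) + 295) = (-29040 + 29819)/(-109*20 + 295) = 779/(-2180 + 295) = 779/(-1885) = 779*(-1/1885) = -779/1885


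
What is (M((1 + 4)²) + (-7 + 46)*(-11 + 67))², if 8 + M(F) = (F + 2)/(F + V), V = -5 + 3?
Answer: 2507505625/529 ≈ 4.7401e+6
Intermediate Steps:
V = -2
M(F) = -8 + (2 + F)/(-2 + F) (M(F) = -8 + (F + 2)/(F - 2) = -8 + (2 + F)/(-2 + F))
(M((1 + 4)²) + (-7 + 46)*(-11 + 67))² = ((18 - 7*(1 + 4)²)/(-2 + (1 + 4)²) + (-7 + 46)*(-11 + 67))² = ((18 - 7*5²)/(-2 + 5²) + 39*56)² = ((18 - 7*25)/(-2 + 25) + 2184)² = ((18 - 175)/23 + 2184)² = ((1/23)*(-157) + 2184)² = (-157/23 + 2184)² = (50075/23)² = 2507505625/529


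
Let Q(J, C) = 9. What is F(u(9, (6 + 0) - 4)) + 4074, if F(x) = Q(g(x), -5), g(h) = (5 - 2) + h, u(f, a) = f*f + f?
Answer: 4083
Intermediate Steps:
u(f, a) = f + f**2 (u(f, a) = f**2 + f = f + f**2)
g(h) = 3 + h
F(x) = 9
F(u(9, (6 + 0) - 4)) + 4074 = 9 + 4074 = 4083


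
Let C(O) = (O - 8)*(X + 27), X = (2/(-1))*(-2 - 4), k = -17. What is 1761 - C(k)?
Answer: 2736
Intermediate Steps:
X = 12 (X = (2*(-1))*(-6) = -2*(-6) = 12)
C(O) = -312 + 39*O (C(O) = (O - 8)*(12 + 27) = (-8 + O)*39 = -312 + 39*O)
1761 - C(k) = 1761 - (-312 + 39*(-17)) = 1761 - (-312 - 663) = 1761 - 1*(-975) = 1761 + 975 = 2736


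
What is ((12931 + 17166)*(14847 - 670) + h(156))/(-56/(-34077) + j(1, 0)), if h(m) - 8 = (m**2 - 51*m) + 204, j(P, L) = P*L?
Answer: 14540715909597/56 ≈ 2.5966e+11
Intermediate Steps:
j(P, L) = L*P
h(m) = 212 + m**2 - 51*m (h(m) = 8 + ((m**2 - 51*m) + 204) = 8 + (204 + m**2 - 51*m) = 212 + m**2 - 51*m)
((12931 + 17166)*(14847 - 670) + h(156))/(-56/(-34077) + j(1, 0)) = ((12931 + 17166)*(14847 - 670) + (212 + 156**2 - 51*156))/(-56/(-34077) + 0*1) = (30097*14177 + (212 + 24336 - 7956))/(-56*(-1/34077) + 0) = (426685169 + 16592)/(56/34077 + 0) = 426701761/(56/34077) = 426701761*(34077/56) = 14540715909597/56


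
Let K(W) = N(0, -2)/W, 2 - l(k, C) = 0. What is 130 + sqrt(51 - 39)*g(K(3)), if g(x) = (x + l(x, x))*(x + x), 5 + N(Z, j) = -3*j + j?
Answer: 130 - 20*sqrt(3)/9 ≈ 126.15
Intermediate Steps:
N(Z, j) = -5 - 2*j (N(Z, j) = -5 + (-3*j + j) = -5 - 2*j)
l(k, C) = 2 (l(k, C) = 2 - 1*0 = 2 + 0 = 2)
K(W) = -1/W (K(W) = (-5 - 2*(-2))/W = (-5 + 4)/W = -1/W)
g(x) = 2*x*(2 + x) (g(x) = (x + 2)*(x + x) = (2 + x)*(2*x) = 2*x*(2 + x))
130 + sqrt(51 - 39)*g(K(3)) = 130 + sqrt(51 - 39)*(2*(-1/3)*(2 - 1/3)) = 130 + sqrt(12)*(2*(-1*1/3)*(2 - 1*1/3)) = 130 + (2*sqrt(3))*(2*(-1/3)*(2 - 1/3)) = 130 + (2*sqrt(3))*(2*(-1/3)*(5/3)) = 130 + (2*sqrt(3))*(-10/9) = 130 - 20*sqrt(3)/9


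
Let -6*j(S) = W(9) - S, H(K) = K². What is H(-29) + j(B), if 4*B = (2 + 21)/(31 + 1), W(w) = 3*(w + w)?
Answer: 638999/768 ≈ 832.03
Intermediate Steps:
W(w) = 6*w (W(w) = 3*(2*w) = 6*w)
B = 23/128 (B = ((2 + 21)/(31 + 1))/4 = (23/32)/4 = (23*(1/32))/4 = (¼)*(23/32) = 23/128 ≈ 0.17969)
j(S) = -9 + S/6 (j(S) = -(6*9 - S)/6 = -(54 - S)/6 = -9 + S/6)
H(-29) + j(B) = (-29)² + (-9 + (⅙)*(23/128)) = 841 + (-9 + 23/768) = 841 - 6889/768 = 638999/768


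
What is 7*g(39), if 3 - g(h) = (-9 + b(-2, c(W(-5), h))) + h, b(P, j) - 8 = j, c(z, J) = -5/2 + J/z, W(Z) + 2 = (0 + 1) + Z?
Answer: -182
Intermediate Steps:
W(Z) = -1 + Z (W(Z) = -2 + ((0 + 1) + Z) = -2 + (1 + Z) = -1 + Z)
c(z, J) = -5/2 + J/z (c(z, J) = -5*1/2 + J/z = -5/2 + J/z)
b(P, j) = 8 + j
g(h) = 13/2 - 5*h/6 (g(h) = 3 - ((-9 + (8 + (-5/2 + h/(-1 - 5)))) + h) = 3 - ((-9 + (8 + (-5/2 + h/(-6)))) + h) = 3 - ((-9 + (8 + (-5/2 + h*(-1/6)))) + h) = 3 - ((-9 + (8 + (-5/2 - h/6))) + h) = 3 - ((-9 + (11/2 - h/6)) + h) = 3 - ((-7/2 - h/6) + h) = 3 - (-7/2 + 5*h/6) = 3 + (7/2 - 5*h/6) = 13/2 - 5*h/6)
7*g(39) = 7*(13/2 - 5/6*39) = 7*(13/2 - 65/2) = 7*(-26) = -182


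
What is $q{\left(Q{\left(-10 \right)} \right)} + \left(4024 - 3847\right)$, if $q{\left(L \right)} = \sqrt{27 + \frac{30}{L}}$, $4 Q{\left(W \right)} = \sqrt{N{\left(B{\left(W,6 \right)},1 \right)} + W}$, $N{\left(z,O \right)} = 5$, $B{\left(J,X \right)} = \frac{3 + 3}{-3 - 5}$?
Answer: $177 + \sqrt{27 - 24 i \sqrt{5}} \approx 183.6 - 4.0666 i$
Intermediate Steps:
$B{\left(J,X \right)} = - \frac{3}{4}$ ($B{\left(J,X \right)} = \frac{6}{-8} = 6 \left(- \frac{1}{8}\right) = - \frac{3}{4}$)
$Q{\left(W \right)} = \frac{\sqrt{5 + W}}{4}$
$q{\left(Q{\left(-10 \right)} \right)} + \left(4024 - 3847\right) = \sqrt{27 + \frac{30}{\frac{1}{4} \sqrt{5 - 10}}} + \left(4024 - 3847\right) = \sqrt{27 + \frac{30}{\frac{1}{4} \sqrt{-5}}} + 177 = \sqrt{27 + \frac{30}{\frac{1}{4} i \sqrt{5}}} + 177 = \sqrt{27 + 30 \left(- \frac{4 i \sqrt{5}}{5}\right)} + 177 = \sqrt{27 - 24 i \sqrt{5}} + 177 = 177 + \sqrt{27 - 24 i \sqrt{5}}$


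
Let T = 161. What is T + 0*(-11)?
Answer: 161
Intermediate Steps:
T + 0*(-11) = 161 + 0*(-11) = 161 + 0 = 161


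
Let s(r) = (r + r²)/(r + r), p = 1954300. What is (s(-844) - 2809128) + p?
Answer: -1710499/2 ≈ -8.5525e+5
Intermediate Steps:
s(r) = (r + r²)/(2*r) (s(r) = (r + r²)/((2*r)) = (r + r²)*(1/(2*r)) = (r + r²)/(2*r))
(s(-844) - 2809128) + p = ((½ + (½)*(-844)) - 2809128) + 1954300 = ((½ - 422) - 2809128) + 1954300 = (-843/2 - 2809128) + 1954300 = -5619099/2 + 1954300 = -1710499/2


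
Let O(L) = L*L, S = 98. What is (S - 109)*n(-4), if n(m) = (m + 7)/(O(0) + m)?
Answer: 33/4 ≈ 8.2500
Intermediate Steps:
O(L) = L²
n(m) = (7 + m)/m (n(m) = (m + 7)/(0² + m) = (7 + m)/(0 + m) = (7 + m)/m)
(S - 109)*n(-4) = (98 - 109)*((7 - 4)/(-4)) = -(-11)*3/4 = -11*(-¾) = 33/4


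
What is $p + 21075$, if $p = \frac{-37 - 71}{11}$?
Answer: $\frac{231717}{11} \approx 21065.0$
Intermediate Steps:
$p = - \frac{108}{11}$ ($p = \left(-108\right) \frac{1}{11} = - \frac{108}{11} \approx -9.8182$)
$p + 21075 = - \frac{108}{11} + 21075 = \frac{231717}{11}$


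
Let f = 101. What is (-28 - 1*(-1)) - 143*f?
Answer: -14470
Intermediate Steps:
(-28 - 1*(-1)) - 143*f = (-28 - 1*(-1)) - 143*101 = (-28 + 1) - 14443 = -27 - 14443 = -14470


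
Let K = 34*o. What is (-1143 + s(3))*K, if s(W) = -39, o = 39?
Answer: -1567332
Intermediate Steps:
K = 1326 (K = 34*39 = 1326)
(-1143 + s(3))*K = (-1143 - 39)*1326 = -1182*1326 = -1567332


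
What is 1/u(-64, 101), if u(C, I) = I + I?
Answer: 1/202 ≈ 0.0049505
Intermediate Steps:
u(C, I) = 2*I
1/u(-64, 101) = 1/(2*101) = 1/202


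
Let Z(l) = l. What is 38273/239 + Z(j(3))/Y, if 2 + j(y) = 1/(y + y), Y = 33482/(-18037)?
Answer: 7736158789/48013188 ≈ 161.13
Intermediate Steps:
Y = -33482/18037 (Y = 33482*(-1/18037) = -33482/18037 ≈ -1.8563)
j(y) = -2 + 1/(2*y) (j(y) = -2 + 1/(y + y) = -2 + 1/(2*y))
38273/239 + Z(j(3))/Y = 38273/239 + (-2 + (1/2)/3)/(-33482/18037) = 38273*(1/239) + (-2 + (1/2)*(1/3))*(-18037/33482) = 38273/239 + (-2 + 1/6)*(-18037/33482) = 38273/239 - 11/6*(-18037/33482) = 38273/239 + 198407/200892 = 7736158789/48013188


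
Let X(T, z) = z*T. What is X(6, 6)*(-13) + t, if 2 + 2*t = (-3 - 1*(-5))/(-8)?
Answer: -3753/8 ≈ -469.13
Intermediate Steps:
X(T, z) = T*z
t = -9/8 (t = -1 + ((-3 - 1*(-5))/(-8))/2 = -1 + ((-3 + 5)*(-1/8))/2 = -1 + (2*(-1/8))/2 = -1 + (1/2)*(-1/4) = -1 - 1/8 = -9/8 ≈ -1.1250)
X(6, 6)*(-13) + t = (6*6)*(-13) - 9/8 = 36*(-13) - 9/8 = -468 - 9/8 = -3753/8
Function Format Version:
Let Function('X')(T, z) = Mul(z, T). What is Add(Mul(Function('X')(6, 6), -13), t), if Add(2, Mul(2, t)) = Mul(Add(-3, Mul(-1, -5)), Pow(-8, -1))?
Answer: Rational(-3753, 8) ≈ -469.13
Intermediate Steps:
Function('X')(T, z) = Mul(T, z)
t = Rational(-9, 8) (t = Add(-1, Mul(Rational(1, 2), Mul(Add(-3, Mul(-1, -5)), Pow(-8, -1)))) = Add(-1, Mul(Rational(1, 2), Mul(Add(-3, 5), Rational(-1, 8)))) = Add(-1, Mul(Rational(1, 2), Mul(2, Rational(-1, 8)))) = Add(-1, Mul(Rational(1, 2), Rational(-1, 4))) = Add(-1, Rational(-1, 8)) = Rational(-9, 8) ≈ -1.1250)
Add(Mul(Function('X')(6, 6), -13), t) = Add(Mul(Mul(6, 6), -13), Rational(-9, 8)) = Add(Mul(36, -13), Rational(-9, 8)) = Add(-468, Rational(-9, 8)) = Rational(-3753, 8)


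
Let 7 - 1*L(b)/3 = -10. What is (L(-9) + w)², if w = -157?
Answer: 11236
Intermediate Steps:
L(b) = 51 (L(b) = 21 - 3*(-10) = 21 + 30 = 51)
(L(-9) + w)² = (51 - 157)² = (-106)² = 11236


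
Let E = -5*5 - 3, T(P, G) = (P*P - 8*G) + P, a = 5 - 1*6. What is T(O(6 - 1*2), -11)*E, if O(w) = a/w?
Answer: -9835/4 ≈ -2458.8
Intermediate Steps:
a = -1 (a = 5 - 6 = -1)
O(w) = -1/w
T(P, G) = P + P**2 - 8*G (T(P, G) = (P**2 - 8*G) + P = P + P**2 - 8*G)
E = -28 (E = -25 - 3 = -28)
T(O(6 - 1*2), -11)*E = (-1/(6 - 1*2) + (-1/(6 - 1*2))**2 - 8*(-11))*(-28) = (-1/(6 - 2) + (-1/(6 - 2))**2 + 88)*(-28) = (-1/4 + (-1/4)**2 + 88)*(-28) = (-1/4 + 1/16 + 88)*(-28) = (1405/16)*(-28) = -9835/4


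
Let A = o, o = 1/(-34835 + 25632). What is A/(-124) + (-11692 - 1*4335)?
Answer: -18289563643/1141172 ≈ -16027.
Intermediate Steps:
o = -1/9203 (o = 1/(-9203) = -1/9203 ≈ -0.00010866)
A = -1/9203 ≈ -0.00010866
A/(-124) + (-11692 - 1*4335) = -1/9203/(-124) + (-11692 - 1*4335) = -1/9203*(-1/124) + (-11692 - 4335) = 1/1141172 - 16027 = -18289563643/1141172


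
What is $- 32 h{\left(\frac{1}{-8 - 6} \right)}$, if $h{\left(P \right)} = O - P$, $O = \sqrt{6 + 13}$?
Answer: $- \frac{16}{7} - 32 \sqrt{19} \approx -141.77$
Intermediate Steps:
$O = \sqrt{19} \approx 4.3589$
$h{\left(P \right)} = \sqrt{19} - P$
$- 32 h{\left(\frac{1}{-8 - 6} \right)} = - 32 \left(\sqrt{19} - \frac{1}{-8 - 6}\right) = - 32 \left(\sqrt{19} - \frac{1}{-14}\right) = - 32 \left(\sqrt{19} - - \frac{1}{14}\right) = - 32 \left(\sqrt{19} + \frac{1}{14}\right) = - 32 \left(\frac{1}{14} + \sqrt{19}\right) = - \frac{16}{7} - 32 \sqrt{19}$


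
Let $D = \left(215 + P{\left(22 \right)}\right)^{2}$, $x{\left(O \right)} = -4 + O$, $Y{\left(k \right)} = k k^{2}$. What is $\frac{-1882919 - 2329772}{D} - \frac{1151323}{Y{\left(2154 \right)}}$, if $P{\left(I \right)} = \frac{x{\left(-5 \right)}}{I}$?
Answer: $- \frac{20377110959113680859}{222743529870258024} \approx -91.482$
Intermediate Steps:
$Y{\left(k \right)} = k^{3}$
$P{\left(I \right)} = - \frac{9}{I}$ ($P{\left(I \right)} = \frac{-4 - 5}{I} = - \frac{9}{I}$)
$D = \frac{22287841}{484}$ ($D = \left(215 - \frac{9}{22}\right)^{2} = \left(\frac{4721}{22}\right)^{2} = \frac{22287841}{484} \approx 46049.0$)
$\frac{-1882919 - 2329772}{D} - \frac{1151323}{Y{\left(2154 \right)}} = \frac{-1882919 - 2329772}{\frac{22287841}{484}} - \frac{1151323}{2154^{3}} = \left(-4212691\right) \frac{484}{22287841} - \frac{1151323}{9993948264} = - \frac{2038942444}{22287841} - \frac{1151323}{9993948264} = - \frac{20377110959113680859}{222743529870258024}$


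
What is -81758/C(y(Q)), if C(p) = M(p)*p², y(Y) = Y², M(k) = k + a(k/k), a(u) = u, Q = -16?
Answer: -40879/8421376 ≈ -0.0048542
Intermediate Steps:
M(k) = 1 + k (M(k) = k + k/k = k + 1 = 1 + k)
C(p) = p²*(1 + p) (C(p) = (1 + p)*p² = p²*(1 + p))
-81758/C(y(Q)) = -81758*1/(65536*(1 + (-16)²)) = -81758*1/(65536*(1 + 256)) = -81758/(65536*257) = -81758/16842752 = -81758*1/16842752 = -40879/8421376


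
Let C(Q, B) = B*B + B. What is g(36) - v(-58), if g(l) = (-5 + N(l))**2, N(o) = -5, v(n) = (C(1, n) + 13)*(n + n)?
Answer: 385104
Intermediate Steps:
C(Q, B) = B + B**2 (C(Q, B) = B**2 + B = B + B**2)
v(n) = 2*n*(13 + n*(1 + n)) (v(n) = (n*(1 + n) + 13)*(n + n) = (13 + n*(1 + n))*(2*n) = 2*n*(13 + n*(1 + n)))
g(l) = 100 (g(l) = (-5 - 5)**2 = (-10)**2 = 100)
g(36) - v(-58) = 100 - 2*(-58)*(13 - 58*(1 - 58)) = 100 - 2*(-58)*(13 - 58*(-57)) = 100 - 2*(-58)*(13 + 3306) = 100 - 2*(-58)*3319 = 100 - 1*(-385004) = 100 + 385004 = 385104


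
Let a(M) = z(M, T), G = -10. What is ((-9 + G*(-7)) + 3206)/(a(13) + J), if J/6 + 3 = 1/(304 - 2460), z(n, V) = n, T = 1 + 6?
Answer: -3521826/5393 ≈ -653.04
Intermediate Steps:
T = 7
J = -19407/1078 (J = -18 + 6/(304 - 2460) = -18 + 6/(-2156) = -18 + 6*(-1/2156) = -18 - 3/1078 = -19407/1078 ≈ -18.003)
a(M) = M
((-9 + G*(-7)) + 3206)/(a(13) + J) = ((-9 - 10*(-7)) + 3206)/(13 - 19407/1078) = ((-9 + 70) + 3206)/(-5393/1078) = (61 + 3206)*(-1078/5393) = 3267*(-1078/5393) = -3521826/5393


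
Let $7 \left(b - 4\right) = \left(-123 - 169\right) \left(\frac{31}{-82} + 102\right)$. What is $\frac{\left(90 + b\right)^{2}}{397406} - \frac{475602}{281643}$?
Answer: $\frac{63837508702187462}{1536547267136567} \approx 41.546$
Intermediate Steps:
$b = - \frac{1215470}{287}$ ($b = 4 + \frac{\left(-123 - 169\right) \left(\frac{31}{-82} + 102\right)}{7} = 4 + \frac{\left(-292\right) \left(31 \left(- \frac{1}{82}\right) + 102\right)}{7} = 4 + \frac{\left(-292\right) \left(- \frac{31}{82} + 102\right)}{7} = 4 + \frac{\left(-292\right) \frac{8333}{82}}{7} = 4 + \frac{1}{7} \left(- \frac{1216618}{41}\right) = 4 - \frac{1216618}{287} = - \frac{1215470}{287} \approx -4235.1$)
$\frac{\left(90 + b\right)^{2}}{397406} - \frac{475602}{281643} = \frac{\left(90 - \frac{1215470}{287}\right)^{2}}{397406} - \frac{475602}{281643} = \left(- \frac{1189640}{287}\right)^{2} \cdot \frac{1}{397406} - \frac{158534}{93881} = \frac{1415243329600}{82369} \cdot \frac{1}{397406} - \frac{158534}{93881} = \frac{707621664800}{16366967407} - \frac{158534}{93881} = \frac{63837508702187462}{1536547267136567}$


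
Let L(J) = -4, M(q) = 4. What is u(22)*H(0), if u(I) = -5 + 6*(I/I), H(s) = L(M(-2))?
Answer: -4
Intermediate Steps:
H(s) = -4
u(I) = 1 (u(I) = -5 + 6*1 = -5 + 6 = 1)
u(22)*H(0) = 1*(-4) = -4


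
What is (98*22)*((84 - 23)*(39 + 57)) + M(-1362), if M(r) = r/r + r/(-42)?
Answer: 88378986/7 ≈ 1.2626e+7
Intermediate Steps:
M(r) = 1 - r/42 (M(r) = 1 + r*(-1/42) = 1 - r/42)
(98*22)*((84 - 23)*(39 + 57)) + M(-1362) = (98*22)*((84 - 23)*(39 + 57)) + (1 - 1/42*(-1362)) = 2156*(61*96) + (1 + 227/7) = 2156*5856 + 234/7 = 12625536 + 234/7 = 88378986/7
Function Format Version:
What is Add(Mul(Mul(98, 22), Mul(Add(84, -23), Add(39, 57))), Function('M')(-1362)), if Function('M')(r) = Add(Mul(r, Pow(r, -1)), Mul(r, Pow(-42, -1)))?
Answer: Rational(88378986, 7) ≈ 1.2626e+7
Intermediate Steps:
Function('M')(r) = Add(1, Mul(Rational(-1, 42), r)) (Function('M')(r) = Add(1, Mul(r, Rational(-1, 42))) = Add(1, Mul(Rational(-1, 42), r)))
Add(Mul(Mul(98, 22), Mul(Add(84, -23), Add(39, 57))), Function('M')(-1362)) = Add(Mul(Mul(98, 22), Mul(Add(84, -23), Add(39, 57))), Add(1, Mul(Rational(-1, 42), -1362))) = Add(Mul(2156, Mul(61, 96)), Add(1, Rational(227, 7))) = Add(Mul(2156, 5856), Rational(234, 7)) = Add(12625536, Rational(234, 7)) = Rational(88378986, 7)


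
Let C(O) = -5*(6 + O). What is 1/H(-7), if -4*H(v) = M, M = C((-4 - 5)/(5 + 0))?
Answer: 4/21 ≈ 0.19048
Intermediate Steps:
C(O) = -30 - 5*O
M = -21 (M = -30 - 5*(-4 - 5)/(5 + 0) = -30 - (-45)/5 = -30 - 5*(-9/5) = -30 + 9 = -21)
H(v) = 21/4 (H(v) = -1/4*(-21) = 21/4)
1/H(-7) = 1/(21/4) = 4/21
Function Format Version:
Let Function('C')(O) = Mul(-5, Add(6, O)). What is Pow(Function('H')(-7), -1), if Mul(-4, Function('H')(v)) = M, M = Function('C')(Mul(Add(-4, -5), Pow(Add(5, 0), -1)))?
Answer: Rational(4, 21) ≈ 0.19048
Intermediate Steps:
Function('C')(O) = Add(-30, Mul(-5, O))
M = -21 (M = Add(-30, Mul(-5, Mul(Add(-4, -5), Pow(Add(5, 0), -1)))) = Add(-30, Mul(-5, Mul(-9, Pow(5, -1)))) = Add(-30, Mul(-5, Mul(-9, Rational(1, 5)))) = Add(-30, Mul(-5, Rational(-9, 5))) = Add(-30, 9) = -21)
Function('H')(v) = Rational(21, 4) (Function('H')(v) = Mul(Rational(-1, 4), -21) = Rational(21, 4))
Pow(Function('H')(-7), -1) = Pow(Rational(21, 4), -1) = Rational(4, 21)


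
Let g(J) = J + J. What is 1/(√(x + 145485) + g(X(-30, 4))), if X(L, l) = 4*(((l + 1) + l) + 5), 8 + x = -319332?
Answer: 112/186399 - I*√173855/186399 ≈ 0.00060086 - 0.0022369*I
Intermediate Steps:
x = -319340 (x = -8 - 319332 = -319340)
X(L, l) = 24 + 8*l (X(L, l) = 4*(((1 + l) + l) + 5) = 4*((1 + 2*l) + 5) = 4*(6 + 2*l) = 24 + 8*l)
g(J) = 2*J
1/(√(x + 145485) + g(X(-30, 4))) = 1/(√(-319340 + 145485) + 2*(24 + 8*4)) = 1/(√(-173855) + 2*(24 + 32)) = 1/(I*√173855 + 2*56) = 1/(I*√173855 + 112) = 1/(112 + I*√173855)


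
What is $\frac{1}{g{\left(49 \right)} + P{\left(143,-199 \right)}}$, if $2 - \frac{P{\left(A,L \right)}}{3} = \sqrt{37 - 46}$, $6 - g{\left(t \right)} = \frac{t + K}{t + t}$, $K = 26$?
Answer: $\frac{35966}{663375} + \frac{9604 i}{221125} \approx 0.054217 + 0.043432 i$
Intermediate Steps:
$g{\left(t \right)} = 6 - \frac{26 + t}{2 t}$ ($g{\left(t \right)} = 6 - \frac{t + 26}{t + t} = 6 - \frac{26 + t}{2 t}$)
$P{\left(A,L \right)} = 6 - 9 i$ ($P{\left(A,L \right)} = 6 - 3 \sqrt{37 - 46} = 6 - 3 \sqrt{-9} = 6 - 3 \cdot 3 i = 6 - 9 i$)
$\frac{1}{g{\left(49 \right)} + P{\left(143,-199 \right)}} = \frac{1}{\left(\frac{11}{2} - \frac{13}{49}\right) + \left(6 - 9 i\right)} = \frac{1}{\frac{513}{98} + \left(6 - 9 i\right)} = \frac{1}{\frac{1101}{98} - 9 i} = \frac{9604 \left(\frac{1101}{98} + 9 i\right)}{1990125}$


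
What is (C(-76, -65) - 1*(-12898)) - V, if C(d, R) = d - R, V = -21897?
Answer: 34784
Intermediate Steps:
(C(-76, -65) - 1*(-12898)) - V = ((-76 - 1*(-65)) - 1*(-12898)) - 1*(-21897) = ((-76 + 65) + 12898) + 21897 = (-11 + 12898) + 21897 = 12887 + 21897 = 34784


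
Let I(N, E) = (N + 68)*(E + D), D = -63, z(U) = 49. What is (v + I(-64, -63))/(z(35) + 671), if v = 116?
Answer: -97/180 ≈ -0.53889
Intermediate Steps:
I(N, E) = (-63 + E)*(68 + N) (I(N, E) = (N + 68)*(E - 63) = (68 + N)*(-63 + E) = (-63 + E)*(68 + N))
(v + I(-64, -63))/(z(35) + 671) = (116 + (-4284 - 63*(-64) + 68*(-63) - 63*(-64)))/(49 + 671) = (116 + (-4284 + 4032 - 4284 + 4032))/720 = (116 - 504)*(1/720) = -388*1/720 = -97/180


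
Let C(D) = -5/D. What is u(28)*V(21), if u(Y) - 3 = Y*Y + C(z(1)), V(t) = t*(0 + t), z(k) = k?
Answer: 344862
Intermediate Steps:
V(t) = t² (V(t) = t*t = t²)
u(Y) = -2 + Y² (u(Y) = 3 + (Y*Y - 5/1) = 3 + (Y² - 5*1) = 3 + (Y² - 5) = 3 + (-5 + Y²) = -2 + Y²)
u(28)*V(21) = (-2 + 28²)*21² = (-2 + 784)*441 = 782*441 = 344862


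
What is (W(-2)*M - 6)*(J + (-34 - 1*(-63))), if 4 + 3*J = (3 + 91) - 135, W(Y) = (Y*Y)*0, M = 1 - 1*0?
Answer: -84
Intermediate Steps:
M = 1 (M = 1 + 0 = 1)
W(Y) = 0 (W(Y) = Y**2*0 = 0)
J = -15 (J = -4/3 + ((3 + 91) - 135)/3 = -4/3 + (94 - 135)/3 = -4/3 + (1/3)*(-41) = -4/3 - 41/3 = -15)
(W(-2)*M - 6)*(J + (-34 - 1*(-63))) = (0*1 - 6)*(-15 + (-34 - 1*(-63))) = (0 - 6)*(-15 + (-34 + 63)) = -6*(-15 + 29) = -6*14 = -84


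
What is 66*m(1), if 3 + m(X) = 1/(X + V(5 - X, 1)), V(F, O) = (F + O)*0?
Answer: -132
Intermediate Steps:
V(F, O) = 0
m(X) = -3 + 1/X (m(X) = -3 + 1/(X + 0) = -3 + 1/X)
66*m(1) = 66*(-3 + 1/1) = 66*(-3 + 1) = 66*(-2) = -132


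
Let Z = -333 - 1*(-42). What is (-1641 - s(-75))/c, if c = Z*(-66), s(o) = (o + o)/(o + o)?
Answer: -821/9603 ≈ -0.085494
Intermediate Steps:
Z = -291 (Z = -333 + 42 = -291)
s(o) = 1 (s(o) = (2*o)/((2*o)) = (2*o)*(1/(2*o)) = 1)
c = 19206 (c = -291*(-66) = 19206)
(-1641 - s(-75))/c = (-1641 - 1*1)/19206 = (-1641 - 1)*(1/19206) = -1642*1/19206 = -821/9603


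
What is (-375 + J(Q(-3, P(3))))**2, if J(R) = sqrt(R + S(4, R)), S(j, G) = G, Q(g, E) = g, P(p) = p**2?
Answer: (375 - I*sqrt(6))**2 ≈ 1.4062e+5 - 1837.0*I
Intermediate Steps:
J(R) = sqrt(2)*sqrt(R) (J(R) = sqrt(R + R) = sqrt(2*R) = sqrt(2)*sqrt(R))
(-375 + J(Q(-3, P(3))))**2 = (-375 + sqrt(2)*sqrt(-3))**2 = (-375 + sqrt(2)*(I*sqrt(3)))**2 = (-375 + I*sqrt(6))**2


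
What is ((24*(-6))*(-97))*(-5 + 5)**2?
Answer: 0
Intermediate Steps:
((24*(-6))*(-97))*(-5 + 5)**2 = -144*(-97)*0**2 = 13968*0 = 0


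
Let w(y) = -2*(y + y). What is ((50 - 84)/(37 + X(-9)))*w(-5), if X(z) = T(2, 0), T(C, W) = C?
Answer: -680/39 ≈ -17.436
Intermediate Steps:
X(z) = 2
w(y) = -4*y
((50 - 84)/(37 + X(-9)))*w(-5) = ((50 - 84)/(37 + 2))*(-4*(-5)) = -34/39*20 = -680/39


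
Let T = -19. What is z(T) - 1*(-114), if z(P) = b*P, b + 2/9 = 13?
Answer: -1159/9 ≈ -128.78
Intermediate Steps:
b = 115/9 (b = -2/9 + 13 = 115/9 ≈ 12.778)
z(P) = 115*P/9
z(T) - 1*(-114) = (115/9)*(-19) - 1*(-114) = -2185/9 + 114 = -1159/9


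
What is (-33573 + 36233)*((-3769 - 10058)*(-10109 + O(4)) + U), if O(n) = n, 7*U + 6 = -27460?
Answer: 371649644020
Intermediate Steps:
U = -27466/7 (U = -6/7 + (1/7)*(-27460) = -6/7 - 27460/7 = -27466/7 ≈ -3923.7)
(-33573 + 36233)*((-3769 - 10058)*(-10109 + O(4)) + U) = (-33573 + 36233)*((-3769 - 10058)*(-10109 + 4) - 27466/7) = 2660*(-13827*(-10105) - 27466/7) = 2660*(139721835 - 27466/7) = 2660*(978025379/7) = 371649644020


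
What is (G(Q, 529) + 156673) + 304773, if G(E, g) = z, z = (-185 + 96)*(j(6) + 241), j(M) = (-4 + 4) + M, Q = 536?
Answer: 439463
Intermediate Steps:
j(M) = M (j(M) = 0 + M = M)
z = -21983 (z = (-185 + 96)*(6 + 241) = -89*247 = -21983)
G(E, g) = -21983
(G(Q, 529) + 156673) + 304773 = (-21983 + 156673) + 304773 = 134690 + 304773 = 439463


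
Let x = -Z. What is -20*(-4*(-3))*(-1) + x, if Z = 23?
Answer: 217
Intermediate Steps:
x = -23 (x = -1*23 = -23)
-20*(-4*(-3))*(-1) + x = -20*(-4*(-3))*(-1) - 23 = -240*(-1) - 23 = -20*(-12) - 23 = 240 - 23 = 217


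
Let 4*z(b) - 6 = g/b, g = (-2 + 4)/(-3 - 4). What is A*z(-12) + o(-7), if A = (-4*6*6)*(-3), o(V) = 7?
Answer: 4603/7 ≈ 657.57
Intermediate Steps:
g = -2/7 (g = 2/(-7) = 2*(-1/7) = -2/7 ≈ -0.28571)
z(b) = 3/2 - 1/(14*b) (z(b) = 3/2 + (-2/(7*b))/4 = 3/2 - 1/(14*b))
A = 432 (A = -24*6*(-3) = -144*(-3) = 432)
A*z(-12) + o(-7) = 432*((1/14)*(-1 + 21*(-12))/(-12)) + 7 = 432*((1/14)*(-1/12)*(-1 - 252)) + 7 = 432*((1/14)*(-1/12)*(-253)) + 7 = 432*(253/168) + 7 = 4554/7 + 7 = 4603/7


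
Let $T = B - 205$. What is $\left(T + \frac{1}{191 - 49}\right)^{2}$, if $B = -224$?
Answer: $\frac{3710880889}{20164} \approx 1.8404 \cdot 10^{5}$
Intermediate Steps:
$T = -429$ ($T = -224 - 205 = -429$)
$\left(T + \frac{1}{191 - 49}\right)^{2} = \left(-429 + \frac{1}{191 - 49}\right)^{2} = \left(-429 + \frac{1}{142}\right)^{2} = \left(- \frac{60917}{142}\right)^{2} = \frac{3710880889}{20164}$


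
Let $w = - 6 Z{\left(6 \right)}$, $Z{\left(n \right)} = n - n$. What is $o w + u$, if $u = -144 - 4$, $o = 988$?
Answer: $-148$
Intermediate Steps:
$Z{\left(n \right)} = 0$
$u = -148$ ($u = -144 - 4 = -148$)
$w = 0$ ($w = \left(-6\right) 0 = 0$)
$o w + u = 988 \cdot 0 - 148 = 0 - 148 = -148$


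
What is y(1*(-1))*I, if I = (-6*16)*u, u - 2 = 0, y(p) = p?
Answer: 192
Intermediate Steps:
u = 2 (u = 2 + 0 = 2)
I = -192 (I = -6*16*2 = -96*2 = -192)
y(1*(-1))*I = (1*(-1))*(-192) = -1*(-192) = 192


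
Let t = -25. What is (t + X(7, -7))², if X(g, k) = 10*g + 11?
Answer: 3136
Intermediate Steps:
X(g, k) = 11 + 10*g
(t + X(7, -7))² = (-25 + (11 + 10*7))² = (-25 + (11 + 70))² = (-25 + 81)² = 56² = 3136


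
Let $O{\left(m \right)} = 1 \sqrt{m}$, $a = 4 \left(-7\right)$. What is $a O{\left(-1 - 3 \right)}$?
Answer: $- 56 i \approx - 56.0 i$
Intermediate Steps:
$a = -28$
$O{\left(m \right)} = \sqrt{m}$
$a O{\left(-1 - 3 \right)} = - 28 \sqrt{-1 - 3} = - 28 \sqrt{-4} = - 28 \cdot 2 i = - 56 i$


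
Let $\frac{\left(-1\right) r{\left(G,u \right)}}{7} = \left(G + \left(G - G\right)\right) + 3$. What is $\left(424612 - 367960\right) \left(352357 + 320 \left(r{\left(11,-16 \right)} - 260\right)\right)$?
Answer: $13471675644$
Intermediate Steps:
$r{\left(G,u \right)} = -21 - 7 G$ ($r{\left(G,u \right)} = - 7 \left(\left(G + \left(G - G\right)\right) + 3\right) = - 7 \left(\left(G + 0\right) + 3\right) = - 7 \left(G + 3\right) = - 7 \left(3 + G\right) = -21 - 7 G$)
$\left(424612 - 367960\right) \left(352357 + 320 \left(r{\left(11,-16 \right)} - 260\right)\right) = \left(424612 - 367960\right) \left(352357 + 320 \left(\left(-21 - 77\right) - 260\right)\right) = 56652 \left(352357 + 320 \left(\left(-21 - 77\right) - 260\right)\right) = 56652 \left(352357 + 320 \left(-98 - 260\right)\right) = 56652 \left(352357 + 320 \left(-358\right)\right) = 56652 \left(352357 - 114560\right) = 56652 \cdot 237797 = 13471675644$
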